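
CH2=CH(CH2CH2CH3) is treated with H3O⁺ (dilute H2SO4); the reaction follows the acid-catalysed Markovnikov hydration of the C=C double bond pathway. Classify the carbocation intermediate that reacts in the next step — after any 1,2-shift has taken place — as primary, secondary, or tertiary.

secondary

Step 1: The π electrons of the C=C bond attack a proton of H3O⁺; Markovnikov addition places the new C–H on the less-substituted alkene carbon, so the positive charge ends up on the more-substituted carbon — a secondary carbocation. H2O is released.
No single 1,2-shift to an adjacent carbon would give a more-substituted cation, so no rearrangement occurs.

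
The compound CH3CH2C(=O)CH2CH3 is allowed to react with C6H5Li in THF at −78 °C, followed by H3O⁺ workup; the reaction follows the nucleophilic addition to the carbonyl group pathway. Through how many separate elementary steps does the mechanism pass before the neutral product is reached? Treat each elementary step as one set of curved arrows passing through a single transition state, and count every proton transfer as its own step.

Step 1: the carbanion-like carbon of C6H5Li attacks the sp² carbonyl carbon; the C=O π bond breaks and the electrons end up as a lone pair on the alkoxide oxygen of the tetrahedral intermediate.
Step 2: On H3O⁺ workup the alkoxide oxygen is protonated, giving an alcohol.
Total: 2 elementary steps.

2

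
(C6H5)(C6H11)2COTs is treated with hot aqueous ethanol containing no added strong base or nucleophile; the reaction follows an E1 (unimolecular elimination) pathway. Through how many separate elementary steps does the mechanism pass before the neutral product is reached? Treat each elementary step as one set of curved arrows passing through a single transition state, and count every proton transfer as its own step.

Step 1: Ionisation: the C–O σ-bond cleaves heterolytically; both bonding electrons depart with TsO⁻, leaving a tertiary carbocation at the α-carbon.
(No 1,2-shift: no single shift to an adjacent carbon would give a more stable cation.)
Step 2: A water (or ethanol) molecule (solvent) deprotonates a β-carbon; as the C–H bond breaks, those electrons form the new alkene π bond.
Total: 2 elementary steps.

2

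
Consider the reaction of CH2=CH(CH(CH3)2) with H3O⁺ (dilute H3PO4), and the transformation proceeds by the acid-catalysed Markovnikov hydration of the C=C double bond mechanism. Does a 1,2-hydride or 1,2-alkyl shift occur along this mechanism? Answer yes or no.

The first-formed carbocation is secondary.
The adjacent isopropyl carbon already bears 2 other carbon substituents and has a hydrogen to migrate; after a 1,2-hydride shift from that carbon the positive charge sits on a tertiary centre.
Tertiary is more stable than secondary, so the shift occurs.

yes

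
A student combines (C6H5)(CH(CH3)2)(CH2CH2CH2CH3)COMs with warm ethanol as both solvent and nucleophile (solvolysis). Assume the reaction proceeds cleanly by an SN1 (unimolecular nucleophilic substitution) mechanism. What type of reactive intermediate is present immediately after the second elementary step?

Step 1: Unassisted departure of MsO⁻ (taking the C–O bonding pair) generates a tertiary carbocation.
Step 2: Nucleophilic capture: the oxygen of CH3CH2OH bonds to the cationic carbon, producing an oxonium-ion intermediate.
After step 2 the species present is an oxonium ion.

oxonium ion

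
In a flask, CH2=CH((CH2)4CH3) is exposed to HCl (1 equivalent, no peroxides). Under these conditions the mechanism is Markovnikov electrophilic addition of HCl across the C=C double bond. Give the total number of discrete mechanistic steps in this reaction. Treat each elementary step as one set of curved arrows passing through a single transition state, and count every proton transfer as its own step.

Step 1: Protonation of the alkene by HCl: the π bond acts as the nucleophile and picks up H⁺, giving the more stable (Markovnikov) secondary carbocation. The H–Cl bond breaks heterolytically, releasing Cl⁻.
(No 1,2-shift: no single shift to an adjacent carbon would give a more stable cation.)
Step 2: Nucleophilic attack by Cl⁻ on the carbocation completes the addition, giving R–Cl.
Total: 2 elementary steps.

2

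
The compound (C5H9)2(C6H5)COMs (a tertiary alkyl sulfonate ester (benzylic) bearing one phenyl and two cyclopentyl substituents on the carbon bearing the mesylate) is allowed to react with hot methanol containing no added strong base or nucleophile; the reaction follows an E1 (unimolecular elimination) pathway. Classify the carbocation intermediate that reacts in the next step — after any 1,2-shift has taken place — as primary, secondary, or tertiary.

Step 1: Rate-determining heterolysis of the C–O bond gives MsO⁻ and a tertiary carbocation.
No single 1,2-shift to an adjacent carbon would give a more-substituted cation, so no rearrangement occurs.

tertiary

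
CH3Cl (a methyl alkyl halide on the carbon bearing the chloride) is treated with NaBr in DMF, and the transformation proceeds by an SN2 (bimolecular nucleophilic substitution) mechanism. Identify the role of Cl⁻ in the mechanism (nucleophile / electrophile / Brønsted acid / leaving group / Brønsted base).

Step 1: Br⁻ attacks the back face of the α-carbon while Cl⁻ departs with the C–Cl bonding pair — a single concerted displacement through a pentacoordinate transition state.
Cl⁻ departs with both electrons of the breaking σ-bond — that is the definition of a leaving group.

leaving group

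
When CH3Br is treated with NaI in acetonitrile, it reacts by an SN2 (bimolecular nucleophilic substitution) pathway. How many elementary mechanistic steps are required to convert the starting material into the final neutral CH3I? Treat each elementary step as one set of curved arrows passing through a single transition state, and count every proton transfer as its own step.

1

Step 1: The iodide nucleophile donates a lone pair from I to the α-carbon in a backside attack; simultaneously the C–Br σ-bond breaks and both of its electrons leave with Br⁻. One concerted step with inversion of configuration.
Total: 1 elementary step.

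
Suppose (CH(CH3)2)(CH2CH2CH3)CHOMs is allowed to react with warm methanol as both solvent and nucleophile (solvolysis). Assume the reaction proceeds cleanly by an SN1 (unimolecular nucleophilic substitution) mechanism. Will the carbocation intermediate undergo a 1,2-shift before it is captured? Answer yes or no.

The first-formed carbocation is secondary.
The adjacent isopropyl carbon already bears 2 other carbon substituents and has a hydrogen to migrate; after a 1,2-hydride shift from that carbon the positive charge sits on a tertiary centre.
Tertiary is more stable than secondary, so the shift occurs.

yes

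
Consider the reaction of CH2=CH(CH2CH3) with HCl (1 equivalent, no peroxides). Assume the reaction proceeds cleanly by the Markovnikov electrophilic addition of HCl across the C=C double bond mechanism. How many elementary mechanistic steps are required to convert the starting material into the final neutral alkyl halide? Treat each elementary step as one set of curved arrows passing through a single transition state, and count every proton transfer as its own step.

Step 1: The π electrons of the C=C bond attack a proton of HCl; Markovnikov addition places the new C–H on the less-substituted alkene carbon, so the positive charge ends up on the more-substituted carbon — a secondary carbocation. The H–Cl bond breaks heterolytically, releasing Cl⁻.
(No 1,2-shift: no single shift to an adjacent carbon would give a more stable cation.)
Step 2: The Cl⁻ anion donates a lone pair to the carbocation, forming the new C–Cl σ-bond and giving the neutral alkyl halide.
Total: 2 elementary steps.

2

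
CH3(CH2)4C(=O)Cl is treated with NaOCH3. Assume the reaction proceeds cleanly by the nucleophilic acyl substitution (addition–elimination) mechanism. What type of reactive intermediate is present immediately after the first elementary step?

Step 1: CH3O⁻ adds to the carbonyl carbon; the C=O π electrons shift onto oxygen and a tetrahedral alkoxide intermediate forms.
After step 1 the species present is a tetrahedral intermediate.

tetrahedral intermediate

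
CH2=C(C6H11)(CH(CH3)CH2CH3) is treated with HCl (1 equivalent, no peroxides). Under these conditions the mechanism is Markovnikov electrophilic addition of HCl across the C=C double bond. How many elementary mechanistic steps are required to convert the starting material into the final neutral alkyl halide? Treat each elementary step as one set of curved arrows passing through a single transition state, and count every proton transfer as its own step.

2

Step 1: Protonation of the alkene by HCl: the π bond acts as the nucleophile and picks up H⁺, giving the more stable (Markovnikov) tertiary carbocation. The H–Cl bond breaks heterolytically, releasing Cl⁻.
(No 1,2-shift: no single shift to an adjacent carbon would give a more stable cation.)
Step 2: Nucleophilic attack by Cl⁻ on the carbocation completes the addition, giving R–Cl.
Total: 2 elementary steps.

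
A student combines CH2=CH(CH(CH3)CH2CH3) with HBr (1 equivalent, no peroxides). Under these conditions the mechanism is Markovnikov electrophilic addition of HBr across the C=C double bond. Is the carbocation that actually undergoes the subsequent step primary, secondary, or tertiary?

Step 1: The π electrons of the C=C bond attack a proton of HBr; Markovnikov addition places the new C–H on the less-substituted alkene carbon, so the positive charge ends up on the more-substituted carbon — a secondary carbocation. The H–Br bond breaks heterolytically, releasing Br⁻.
Step 2: A hydride (H with its bonding pair) migrates from the adjacent sec-butyl carbon to the cationic centre — a 1,2-hydride shift — upgrading the secondary cation to a tertiary one.
The cation rearranges from secondary to tertiary via a 1,2-hydride shift from the adjacent sec-butyl carbon; the tertiary cation is what reacts next.

tertiary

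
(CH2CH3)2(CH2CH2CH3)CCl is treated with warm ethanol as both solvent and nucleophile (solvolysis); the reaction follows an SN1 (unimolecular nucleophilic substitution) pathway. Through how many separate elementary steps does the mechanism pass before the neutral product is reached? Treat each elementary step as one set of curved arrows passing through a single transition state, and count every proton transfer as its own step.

3

Step 1: The C–Cl bond breaks with both electrons going to the chloride; Cl⁻ leaves and a tertiary carbocation remains.
(No 1,2-shift: no single shift to an adjacent carbon would give a more stable cation.)
Step 2: CH3CH2OH donates an oxygen lone pair into the empty p orbital of the cation, giving a protonated ether (an oxonium ion).
Step 3: Deprotonation of the oxonium oxygen by solvent ethanol yields the neutral ether.
Total: 3 elementary steps.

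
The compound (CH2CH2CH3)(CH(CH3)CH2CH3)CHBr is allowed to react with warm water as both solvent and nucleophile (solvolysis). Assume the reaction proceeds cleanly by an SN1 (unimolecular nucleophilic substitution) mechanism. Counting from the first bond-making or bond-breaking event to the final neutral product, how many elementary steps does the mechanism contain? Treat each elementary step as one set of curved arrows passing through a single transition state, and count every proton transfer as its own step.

4

Step 1: Ionisation: the C–Br σ-bond cleaves heterolytically; both bonding electrons depart with Br⁻, leaving a secondary carbocation at the α-carbon.
Step 2: Carbocation rearrangement: a 1,2-hydride shift from the adjacent sec-butyl carbon converts the initially-formed secondary cation into the more stable tertiary cation.
Step 3: H2O donates an oxygen lone pair into the empty p orbital of the cation, giving a protonated alcohol (an oxonium ion).
Step 4: Proton transfer from the O–H of the oxonium ion to a solvent molecule delivers the neutral alcohol.
Total: 4 elementary steps.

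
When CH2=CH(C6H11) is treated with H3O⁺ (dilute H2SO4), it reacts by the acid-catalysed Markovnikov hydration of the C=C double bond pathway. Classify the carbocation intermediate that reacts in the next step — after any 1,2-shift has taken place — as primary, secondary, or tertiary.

tertiary

Step 1: Electrophilic addition begins with the π(C=C) electrons forming a bond to the proton of H3O⁺. Following Markovnikov's rule, the resulting cation is secondary. H2O is released.
Step 2: Carbocation rearrangement: a 1,2-hydride shift from the adjacent cyclohexyl carbon converts the initially-formed secondary cation into the more stable tertiary cation.
The cation rearranges from secondary to tertiary via a 1,2-hydride shift from the adjacent cyclohexyl carbon; the tertiary cation is what reacts next.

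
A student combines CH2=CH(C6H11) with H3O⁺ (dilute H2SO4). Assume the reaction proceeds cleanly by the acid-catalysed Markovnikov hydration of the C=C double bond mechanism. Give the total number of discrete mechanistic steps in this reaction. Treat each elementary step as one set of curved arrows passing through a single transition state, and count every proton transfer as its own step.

Step 1: The π electrons of the C=C bond attack a proton of H3O⁺; Markovnikov addition places the new C–H on the less-substituted alkene carbon, so the positive charge ends up on the more-substituted carbon — a secondary carbocation. H2O is released.
Step 2: A hydride (H with its bonding pair) migrates from the adjacent cyclohexyl carbon to the cationic centre — a 1,2-hydride shift — upgrading the secondary cation to a tertiary one.
Step 3: A lone pair on the oxygen of H2O attacks the carbocation, forming a C–O bond and an oxonium ion (a protonated alcohol).
Step 4: Proton transfer from the O–H of the oxonium ion to H2O completes the catalytic cycle and yields the alcohol.
Total: 4 elementary steps.

4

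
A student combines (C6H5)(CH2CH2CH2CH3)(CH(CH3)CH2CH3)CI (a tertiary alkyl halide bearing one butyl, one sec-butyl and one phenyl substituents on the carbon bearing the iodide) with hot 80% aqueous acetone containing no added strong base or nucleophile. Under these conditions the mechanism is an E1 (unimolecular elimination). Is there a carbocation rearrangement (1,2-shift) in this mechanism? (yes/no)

no

The first-formed carbocation is tertiary.
No single 1,2-shift to an adjacent carbon would produce a more-substituted cation than the one already present, so no rearrangement occurs.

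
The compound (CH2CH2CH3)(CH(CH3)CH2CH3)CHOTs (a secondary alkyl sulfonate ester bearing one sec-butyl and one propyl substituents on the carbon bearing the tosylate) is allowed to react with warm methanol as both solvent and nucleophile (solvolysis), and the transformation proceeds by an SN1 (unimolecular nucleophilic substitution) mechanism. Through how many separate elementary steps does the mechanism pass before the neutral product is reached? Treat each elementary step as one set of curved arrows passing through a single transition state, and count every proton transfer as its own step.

Step 1: The C–O bond breaks with both electrons going to the tosylate; TsO⁻ leaves and a secondary carbocation remains.
Step 2: A 1,2-hydride shift from the adjacent sec-butyl carbon moves the positive charge from the secondary centre to an adjacent carbon, generating a more stable tertiary carbocation.
Step 3: CH3OH donates an oxygen lone pair into the empty p orbital of the cation, giving a protonated ether (an oxonium ion).
Step 4: Deprotonation of the oxonium oxygen by solvent methanol yields the neutral ether.
Total: 4 elementary steps.

4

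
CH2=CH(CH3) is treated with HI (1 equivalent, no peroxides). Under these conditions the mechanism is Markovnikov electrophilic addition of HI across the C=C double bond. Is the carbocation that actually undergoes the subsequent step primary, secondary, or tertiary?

secondary

Step 1: Electrophilic addition begins with the π(C=C) electrons forming a bond to the proton of HI. Following Markovnikov's rule, the resulting cation is secondary. The H–I bond breaks heterolytically, releasing I⁻.
No single 1,2-shift to an adjacent carbon would give a more-substituted cation, so no rearrangement occurs.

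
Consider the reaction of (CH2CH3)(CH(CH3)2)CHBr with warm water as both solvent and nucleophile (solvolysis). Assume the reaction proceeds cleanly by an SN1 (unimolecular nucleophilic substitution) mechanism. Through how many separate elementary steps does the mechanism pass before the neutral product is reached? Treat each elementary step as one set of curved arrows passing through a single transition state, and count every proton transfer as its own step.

Step 1: Ionisation: the C–Br σ-bond cleaves heterolytically; both bonding electrons depart with Br⁻, leaving a secondary carbocation at the α-carbon.
Step 2: A 1,2-hydride shift from the adjacent isopropyl carbon moves the positive charge from the secondary centre to an adjacent carbon, generating a more stable tertiary carbocation.
Step 3: H2O donates an oxygen lone pair into the empty p orbital of the cation, giving a protonated alcohol (an oxonium ion).
Step 4: Deprotonation of the oxonium oxygen by solvent water yields the neutral alcohol.
Total: 4 elementary steps.

4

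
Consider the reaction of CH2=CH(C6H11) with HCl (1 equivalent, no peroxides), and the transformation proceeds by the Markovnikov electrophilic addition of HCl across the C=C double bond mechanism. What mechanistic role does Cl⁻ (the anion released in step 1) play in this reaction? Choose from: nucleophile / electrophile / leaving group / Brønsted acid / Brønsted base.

Step 3: Cl⁻ captures the cation: a lone pair on Cl⁻ fills the empty p orbital, producing the alkyl halide product.
Cl⁻ (the anion released in step 1) donates an electron pair to form a new σ-bond to carbon — it is the nucleophile.

nucleophile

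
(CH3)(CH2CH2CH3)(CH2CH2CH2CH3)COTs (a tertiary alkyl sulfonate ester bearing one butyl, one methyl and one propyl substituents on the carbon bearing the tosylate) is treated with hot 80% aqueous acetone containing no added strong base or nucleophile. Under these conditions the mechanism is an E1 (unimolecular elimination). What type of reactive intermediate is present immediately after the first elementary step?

Step 1: Rate-determining heterolysis of the C–O bond gives TsO⁻ and a tertiary carbocation.
After step 1 the species present is a tertiary carbocation.

tertiary carbocation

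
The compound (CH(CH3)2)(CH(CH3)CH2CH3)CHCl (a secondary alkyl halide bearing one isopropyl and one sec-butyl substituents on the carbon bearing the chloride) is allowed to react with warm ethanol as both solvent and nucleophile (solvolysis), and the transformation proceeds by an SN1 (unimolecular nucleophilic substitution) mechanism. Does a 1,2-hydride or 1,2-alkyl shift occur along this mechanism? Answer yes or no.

yes

The first-formed carbocation is secondary.
The adjacent isopropyl carbon already bears 2 other carbon substituents and has a hydrogen to migrate; after a 1,2-hydride shift from that carbon the positive charge sits on a tertiary centre.
Tertiary is more stable than secondary, so the shift occurs.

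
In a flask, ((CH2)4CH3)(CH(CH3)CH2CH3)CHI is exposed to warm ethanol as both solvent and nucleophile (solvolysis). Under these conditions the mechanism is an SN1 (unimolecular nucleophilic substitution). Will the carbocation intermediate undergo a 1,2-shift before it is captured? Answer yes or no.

The first-formed carbocation is secondary.
The adjacent sec-butyl carbon already bears 2 other carbon substituents and has a hydrogen to migrate; after a 1,2-hydride shift from that carbon the positive charge sits on a tertiary centre.
Tertiary is more stable than secondary, so the shift occurs.

yes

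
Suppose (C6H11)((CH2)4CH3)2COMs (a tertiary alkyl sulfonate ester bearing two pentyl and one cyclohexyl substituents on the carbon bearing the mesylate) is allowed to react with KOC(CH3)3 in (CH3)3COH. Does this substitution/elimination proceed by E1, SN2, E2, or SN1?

Conditions: a strong/bulky base with a tertiary substrate bearing a β-hydrogen.
These conditions are the textbook signature of the E2 pathway.
A strong (often hindered) base removes a β-H in concert with loss of the leaving group — bimolecular elimination.

E2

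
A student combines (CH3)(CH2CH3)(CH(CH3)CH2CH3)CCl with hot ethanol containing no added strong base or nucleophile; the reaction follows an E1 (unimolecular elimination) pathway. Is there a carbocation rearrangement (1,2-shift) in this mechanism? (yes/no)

The first-formed carbocation is tertiary.
No single 1,2-shift to an adjacent carbon would produce a more-substituted cation than the one already present, so no rearrangement occurs.

no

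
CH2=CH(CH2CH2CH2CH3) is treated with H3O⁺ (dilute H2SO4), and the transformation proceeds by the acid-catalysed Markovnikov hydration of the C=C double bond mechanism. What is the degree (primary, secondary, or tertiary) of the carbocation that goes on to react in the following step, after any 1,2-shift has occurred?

Step 1: Protonation of the alkene by H3O⁺: the π bond acts as the nucleophile and picks up H⁺, giving the more stable (Markovnikov) secondary carbocation. H2O is released.
No single 1,2-shift to an adjacent carbon would give a more-substituted cation, so no rearrangement occurs.

secondary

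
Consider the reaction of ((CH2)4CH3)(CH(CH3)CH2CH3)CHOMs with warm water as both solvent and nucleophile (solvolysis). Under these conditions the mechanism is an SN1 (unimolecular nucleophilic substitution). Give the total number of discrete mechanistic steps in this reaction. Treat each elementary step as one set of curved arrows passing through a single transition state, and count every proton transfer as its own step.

Step 1: Unassisted departure of MsO⁻ (taking the C–O bonding pair) generates a secondary carbocation.
Step 2: A 1,2-hydride shift from the adjacent sec-butyl carbon moves the positive charge from the secondary centre to an adjacent carbon, generating a more stable tertiary carbocation.
Step 3: H2O donates an oxygen lone pair into the empty p orbital of the cation, giving a protonated alcohol (an oxonium ion).
Step 4: A second solvent molecule removes the proton on oxygen, giving the neutral alcohol product.
Total: 4 elementary steps.

4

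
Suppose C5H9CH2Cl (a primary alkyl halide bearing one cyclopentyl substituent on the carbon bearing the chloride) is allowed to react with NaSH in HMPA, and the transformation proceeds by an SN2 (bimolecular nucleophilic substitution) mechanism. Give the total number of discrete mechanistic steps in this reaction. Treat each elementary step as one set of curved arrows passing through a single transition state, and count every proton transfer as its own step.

Step 1: HS⁻ attacks the back face of the α-carbon while Cl⁻ departs with the C–Cl bonding pair — a single concerted displacement through a pentacoordinate transition state.
Total: 1 elementary step.

1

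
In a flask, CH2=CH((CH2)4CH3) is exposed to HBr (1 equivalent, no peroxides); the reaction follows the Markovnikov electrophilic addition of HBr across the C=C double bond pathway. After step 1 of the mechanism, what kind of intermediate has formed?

Step 1: The π electrons of the C=C bond attack a proton of HBr; Markovnikov addition places the new C–H on the less-substituted alkene carbon, so the positive charge ends up on the more-substituted carbon — a secondary carbocation. The H–Br bond breaks heterolytically, releasing Br⁻.
After step 1 the species present is a secondary carbocation.

secondary carbocation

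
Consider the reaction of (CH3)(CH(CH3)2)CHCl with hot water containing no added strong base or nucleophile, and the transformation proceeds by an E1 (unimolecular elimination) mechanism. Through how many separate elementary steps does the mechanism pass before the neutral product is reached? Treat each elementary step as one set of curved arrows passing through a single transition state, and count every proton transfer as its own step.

Step 1: The C–Cl bond breaks with both electrons going to the chloride; Cl⁻ leaves and a secondary carbocation remains.
Step 2: A 1,2-hydride shift from the adjacent isopropyl carbon moves the positive charge from the secondary centre to an adjacent carbon, generating a more stable tertiary carbocation.
Step 3: A water molecule (solvent) deprotonates a β-carbon; as the C–H bond breaks, those electrons form the new alkene π bond.
Total: 3 elementary steps.

3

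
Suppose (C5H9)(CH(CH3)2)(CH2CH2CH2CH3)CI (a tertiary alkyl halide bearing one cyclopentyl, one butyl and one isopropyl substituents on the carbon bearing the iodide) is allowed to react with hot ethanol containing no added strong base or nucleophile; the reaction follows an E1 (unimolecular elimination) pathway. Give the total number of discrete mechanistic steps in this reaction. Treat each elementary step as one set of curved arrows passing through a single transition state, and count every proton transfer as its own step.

2

Step 1: The C–I bond breaks with both electrons going to the iodide; I⁻ leaves and a tertiary carbocation remains.
(No 1,2-shift: no single shift to an adjacent carbon would give a more stable cation.)
Step 2: A weak base (an ethanol molecule from the solvent) removes a proton from a carbon adjacent to the cationic centre; the electrons of that C–H bond become the new π(C=C) bond, giving the alkene.
Total: 2 elementary steps.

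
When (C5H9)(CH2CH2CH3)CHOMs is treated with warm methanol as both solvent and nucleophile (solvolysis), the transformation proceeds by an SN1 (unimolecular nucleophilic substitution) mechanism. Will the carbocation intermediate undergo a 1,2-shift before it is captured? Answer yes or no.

yes

The first-formed carbocation is secondary.
The adjacent cyclopentyl carbon already bears 2 other carbon substituents and has a hydrogen to migrate; after a 1,2-hydride shift from that carbon the positive charge sits on a tertiary centre.
Tertiary is more stable than secondary, so the shift occurs.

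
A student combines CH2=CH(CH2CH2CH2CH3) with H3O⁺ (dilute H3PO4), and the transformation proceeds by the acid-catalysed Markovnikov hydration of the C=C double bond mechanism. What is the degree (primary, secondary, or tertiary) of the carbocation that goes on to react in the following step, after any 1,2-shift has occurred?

Step 1: The π electrons of the C=C bond attack a proton of H3O⁺; Markovnikov addition places the new C–H on the less-substituted alkene carbon, so the positive charge ends up on the more-substituted carbon — a secondary carbocation. H2O is released.
No single 1,2-shift to an adjacent carbon would give a more-substituted cation, so no rearrangement occurs.

secondary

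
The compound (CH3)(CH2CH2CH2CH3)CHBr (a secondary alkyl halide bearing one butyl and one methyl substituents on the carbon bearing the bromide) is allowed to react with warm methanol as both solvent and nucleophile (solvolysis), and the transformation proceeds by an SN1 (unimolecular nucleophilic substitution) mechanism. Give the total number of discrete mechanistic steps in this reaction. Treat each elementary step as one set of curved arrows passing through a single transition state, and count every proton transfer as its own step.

Step 1: Unassisted departure of Br⁻ (taking the C–Br bonding pair) generates a secondary carbocation.
(No 1,2-shift: no single shift to an adjacent carbon would give a more stable cation.)
Step 2: A lone pair on the oxygen of CH3OH attacks the carbocation, forming a new C–O σ-bond and an oxonium ion.
Step 3: Proton transfer from the O–H of the oxonium ion to a solvent molecule delivers the neutral ether.
Total: 3 elementary steps.

3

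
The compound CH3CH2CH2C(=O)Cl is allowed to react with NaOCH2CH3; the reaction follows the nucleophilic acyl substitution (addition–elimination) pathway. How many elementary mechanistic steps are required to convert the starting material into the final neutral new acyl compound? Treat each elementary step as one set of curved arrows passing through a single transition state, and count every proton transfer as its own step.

Step 1: CH3CH2O⁻ adds to the carbonyl carbon; the C=O π electrons shift onto oxygen and a tetrahedral alkoxide intermediate forms.
Step 2: An oxygen lone pair re-forms the C=O π bond as the C–Cl σ-bond breaks; Cl⁻ is expelled.
Total: 2 elementary steps.

2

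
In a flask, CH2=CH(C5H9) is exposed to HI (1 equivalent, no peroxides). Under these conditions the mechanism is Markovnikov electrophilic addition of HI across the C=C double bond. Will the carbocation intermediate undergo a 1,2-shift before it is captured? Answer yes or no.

The first-formed carbocation is secondary.
The adjacent cyclopentyl carbon already bears 2 other carbon substituents and has a hydrogen to migrate; after a 1,2-hydride shift from that carbon the positive charge sits on a tertiary centre.
Tertiary is more stable than secondary, so the shift occurs.

yes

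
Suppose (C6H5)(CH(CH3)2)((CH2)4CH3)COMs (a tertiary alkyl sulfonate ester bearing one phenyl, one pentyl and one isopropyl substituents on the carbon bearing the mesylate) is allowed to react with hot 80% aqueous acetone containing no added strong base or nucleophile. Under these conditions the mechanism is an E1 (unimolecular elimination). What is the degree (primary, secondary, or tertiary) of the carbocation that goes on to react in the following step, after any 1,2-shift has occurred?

Step 1: Rate-determining heterolysis of the C–O bond gives MsO⁻ and a tertiary carbocation.
No single 1,2-shift to an adjacent carbon would give a more-substituted cation, so no rearrangement occurs.

tertiary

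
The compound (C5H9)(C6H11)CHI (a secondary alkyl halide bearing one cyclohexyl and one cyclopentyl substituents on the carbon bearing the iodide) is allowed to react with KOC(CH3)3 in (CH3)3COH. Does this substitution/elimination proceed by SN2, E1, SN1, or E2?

E2

Conditions: a strong/bulky base with a secondary substrate bearing a β-hydrogen.
These conditions are the textbook signature of the E2 pathway.
A strong (often hindered) base removes a β-H in concert with loss of the leaving group — bimolecular elimination.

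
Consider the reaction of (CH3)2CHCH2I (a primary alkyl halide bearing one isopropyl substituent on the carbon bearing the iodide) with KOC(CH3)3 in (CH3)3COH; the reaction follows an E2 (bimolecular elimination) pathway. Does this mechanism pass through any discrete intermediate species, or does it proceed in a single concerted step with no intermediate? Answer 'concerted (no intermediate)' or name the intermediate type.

concerted (no intermediate)

Concerted anti-periplanar elimination: (CH3)3CO⁻ abstracts a β-H while I⁻ leaves, and the C–H electrons become the new C=C π bond — all in a single transition state.
All bond changes occur in one transition state; no discrete intermediate is formed.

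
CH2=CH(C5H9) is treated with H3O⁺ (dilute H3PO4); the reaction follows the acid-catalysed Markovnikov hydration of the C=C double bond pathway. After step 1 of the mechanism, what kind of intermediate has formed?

secondary carbocation

Step 1: Protonation of the alkene by H3O⁺: the π bond acts as the nucleophile and picks up H⁺, giving the more stable (Markovnikov) secondary carbocation. H2O is released.
After step 1 the species present is a secondary carbocation.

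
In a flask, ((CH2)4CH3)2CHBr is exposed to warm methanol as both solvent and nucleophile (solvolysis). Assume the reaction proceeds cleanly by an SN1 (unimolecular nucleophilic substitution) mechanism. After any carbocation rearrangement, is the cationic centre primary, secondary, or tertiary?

secondary

Step 1: Unassisted departure of Br⁻ (taking the C–Br bonding pair) generates a secondary carbocation.
No single 1,2-shift to an adjacent carbon would give a more-substituted cation, so no rearrangement occurs.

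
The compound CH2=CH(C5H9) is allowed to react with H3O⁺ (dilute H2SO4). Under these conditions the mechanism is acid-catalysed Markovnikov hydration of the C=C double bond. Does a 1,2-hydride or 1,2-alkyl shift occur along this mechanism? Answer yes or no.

The first-formed carbocation is secondary.
The adjacent cyclopentyl carbon already bears 2 other carbon substituents and has a hydrogen to migrate; after a 1,2-hydride shift from that carbon the positive charge sits on a tertiary centre.
Tertiary is more stable than secondary, so the shift occurs.

yes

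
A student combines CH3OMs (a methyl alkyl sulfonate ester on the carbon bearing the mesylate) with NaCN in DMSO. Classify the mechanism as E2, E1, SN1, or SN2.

Conditions: a methyl substrate with a strong nucleophile in the polar aprotic solvent DMSO.
These conditions are the textbook signature of the SN2 pathway.
An unhindered substrate with a strong nucleophile in a polar aprotic solvent favours one-step backside displacement.

SN2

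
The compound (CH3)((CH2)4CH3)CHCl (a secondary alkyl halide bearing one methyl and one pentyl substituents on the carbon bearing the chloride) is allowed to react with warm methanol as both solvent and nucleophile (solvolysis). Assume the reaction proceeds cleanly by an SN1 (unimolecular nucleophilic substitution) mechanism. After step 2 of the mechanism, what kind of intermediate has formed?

Step 1: Ionisation: the C–Cl σ-bond cleaves heterolytically; both bonding electrons depart with Cl⁻, leaving a secondary carbocation at the α-carbon.
Step 2: CH3OH donates an oxygen lone pair into the empty p orbital of the cation, giving a protonated ether (an oxonium ion).
After step 2 the species present is an oxonium ion.

oxonium ion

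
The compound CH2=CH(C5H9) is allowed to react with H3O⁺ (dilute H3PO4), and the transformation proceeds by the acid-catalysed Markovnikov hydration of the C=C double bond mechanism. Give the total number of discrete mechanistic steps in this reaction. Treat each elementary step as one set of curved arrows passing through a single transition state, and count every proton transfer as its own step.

4

Step 1: Electrophilic addition begins with the π(C=C) electrons forming a bond to the proton of H3O⁺. Following Markovnikov's rule, the resulting cation is secondary. H2O is released.
Step 2: Carbocation rearrangement: a 1,2-hydride shift from the adjacent cyclopentyl carbon converts the initially-formed secondary cation into the more stable tertiary cation.
Step 3: Nucleophilic capture of the cation by H2O produces the protonated alcohol (an oxonium ion).
Step 4: Deprotonation of the oxonium ion by a water molecule delivers the neutral alcohol and regenerates the acid catalyst.
Total: 4 elementary steps.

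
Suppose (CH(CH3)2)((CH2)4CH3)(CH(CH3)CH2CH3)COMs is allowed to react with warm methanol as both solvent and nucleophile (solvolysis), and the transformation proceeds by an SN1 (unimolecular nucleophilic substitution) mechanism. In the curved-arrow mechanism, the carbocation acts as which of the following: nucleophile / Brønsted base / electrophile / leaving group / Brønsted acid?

Step 2: Nucleophilic capture: the oxygen of CH3OH bonds to the cationic carbon, producing an oxonium-ion intermediate.
The carbocation accepts an electron pair into an empty or π* orbital — it is the electrophile.

electrophile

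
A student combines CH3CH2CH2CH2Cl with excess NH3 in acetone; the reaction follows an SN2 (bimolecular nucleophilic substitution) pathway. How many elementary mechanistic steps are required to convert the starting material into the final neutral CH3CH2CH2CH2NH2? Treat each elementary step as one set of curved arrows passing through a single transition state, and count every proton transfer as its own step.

2

Step 1: A lone pair on the N of NH3 attacks the α-carbon from the back side while the C–Cl bond breaks; both bonding electrons leave with Cl⁻. The product of this concerted step is an alkylammonium ion.
Step 2: A second equivalent of NH3 removes a proton from the N, giving the neutral product.
Total: 2 elementary steps.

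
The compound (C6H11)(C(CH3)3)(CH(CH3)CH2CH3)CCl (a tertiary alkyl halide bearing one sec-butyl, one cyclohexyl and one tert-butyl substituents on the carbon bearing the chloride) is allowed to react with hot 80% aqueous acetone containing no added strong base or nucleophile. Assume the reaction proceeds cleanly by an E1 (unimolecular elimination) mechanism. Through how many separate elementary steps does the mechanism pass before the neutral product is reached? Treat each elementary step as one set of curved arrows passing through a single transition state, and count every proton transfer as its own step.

Step 1: The C–Cl bond breaks with both electrons going to the chloride; Cl⁻ leaves and a tertiary carbocation remains.
(No 1,2-shift: no single shift to an adjacent carbon would give a more stable cation.)
Step 2: Loss of a β-proton to a water molecule of the solvent: the C–H bonding pair collapses toward the cationic carbon to form the C=C π bond, yielding the alkene.
Total: 2 elementary steps.

2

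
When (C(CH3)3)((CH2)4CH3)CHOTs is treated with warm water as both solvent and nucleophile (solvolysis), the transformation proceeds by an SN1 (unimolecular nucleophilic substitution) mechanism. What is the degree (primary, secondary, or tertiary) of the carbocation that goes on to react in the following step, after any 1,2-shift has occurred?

Step 1: The C–O bond breaks with both electrons going to the tosylate; TsO⁻ leaves and a secondary carbocation remains.
Step 2: Carbocation rearrangement: a 1,2-methyl shift from the adjacent tert-butyl carbon converts the initially-formed secondary cation into the more stable tertiary cation.
The cation rearranges from secondary to tertiary via a 1,2-methyl shift from the adjacent tert-butyl carbon; the tertiary cation is what reacts next.

tertiary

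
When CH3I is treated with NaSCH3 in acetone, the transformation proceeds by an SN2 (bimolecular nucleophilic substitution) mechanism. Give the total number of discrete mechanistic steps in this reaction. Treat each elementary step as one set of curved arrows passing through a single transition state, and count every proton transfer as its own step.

Step 1: CH3S⁻ attacks the back face of the α-carbon while I⁻ departs with the C–I bonding pair — a single concerted displacement through a pentacoordinate transition state.
Total: 1 elementary step.

1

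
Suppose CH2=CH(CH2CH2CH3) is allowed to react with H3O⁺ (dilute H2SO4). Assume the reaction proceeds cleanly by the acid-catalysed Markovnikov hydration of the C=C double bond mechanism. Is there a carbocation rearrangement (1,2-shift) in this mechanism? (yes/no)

The first-formed carbocation is secondary.
No single 1,2-shift to an adjacent carbon would produce a more-substituted cation than the one already present, so no rearrangement occurs.

no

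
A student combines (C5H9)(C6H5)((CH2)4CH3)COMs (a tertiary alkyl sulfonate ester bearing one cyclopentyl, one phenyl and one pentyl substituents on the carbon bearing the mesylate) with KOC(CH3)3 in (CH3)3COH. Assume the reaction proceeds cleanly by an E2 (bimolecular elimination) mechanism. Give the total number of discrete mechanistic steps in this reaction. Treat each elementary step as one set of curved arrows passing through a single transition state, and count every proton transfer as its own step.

1

Step 1: Concerted anti-periplanar elimination: (CH3)3CO⁻ abstracts a β-H while MsO⁻ leaves, and the C–H electrons become the new C=C π bond — all in a single transition state.
Total: 1 elementary step.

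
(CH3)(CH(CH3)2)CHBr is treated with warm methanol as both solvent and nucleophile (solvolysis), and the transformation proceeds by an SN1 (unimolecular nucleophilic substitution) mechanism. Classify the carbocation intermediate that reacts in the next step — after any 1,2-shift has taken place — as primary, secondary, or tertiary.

tertiary

Step 1: Rate-determining heterolysis of the C–Br bond gives Br⁻ and a secondary carbocation.
Step 2: Carbocation rearrangement: a 1,2-hydride shift from the adjacent isopropyl carbon converts the initially-formed secondary cation into the more stable tertiary cation.
The cation rearranges from secondary to tertiary via a 1,2-hydride shift from the adjacent isopropyl carbon; the tertiary cation is what reacts next.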